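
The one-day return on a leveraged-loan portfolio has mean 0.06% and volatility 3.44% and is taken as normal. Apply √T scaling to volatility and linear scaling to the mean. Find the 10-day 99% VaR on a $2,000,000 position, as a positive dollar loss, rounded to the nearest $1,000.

At 99%, z = 2.326.
σ_{10d} = 3.44% × √10 = 10.878%; μ_{10d} = 10 × 0.06% = 0.600%.
VaR = −(0.600%) + 2.326 × 10.878% = 24.702%.
On $2,000,000: 0.24702 × $2,000,000 = $494,040.

$494,000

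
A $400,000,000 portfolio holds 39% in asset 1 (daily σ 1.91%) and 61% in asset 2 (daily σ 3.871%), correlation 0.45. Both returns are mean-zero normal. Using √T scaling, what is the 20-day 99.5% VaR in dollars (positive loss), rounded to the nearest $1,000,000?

σ_p = √(0.39²·1.91² + 0.61²·3.871² + 2·0.45·0.39·0.61·1.91·3.871) = 2.777%.
σ_{20d} = 2.777% × √20 = 12.419%.
z(99.5%) = 2.576.
VaR = 2.576 × 12.419% = 31.991%; on $400,000,000 that is $127,964,000.

$128,000,000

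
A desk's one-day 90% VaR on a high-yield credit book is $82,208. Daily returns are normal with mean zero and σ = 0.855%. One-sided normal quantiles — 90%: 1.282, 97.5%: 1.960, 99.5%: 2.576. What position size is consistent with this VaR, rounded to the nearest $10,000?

VaR as a fraction of value: z·σ = 1.282 × 0.855% = 1.09611%.
Position = $82,208 / 0.0109611 = $7,499,977.

$7,500,000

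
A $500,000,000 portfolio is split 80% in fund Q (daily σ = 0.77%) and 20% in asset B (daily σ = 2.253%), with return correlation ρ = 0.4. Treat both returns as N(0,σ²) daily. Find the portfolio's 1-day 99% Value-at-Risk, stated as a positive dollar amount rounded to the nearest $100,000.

σ_p² = 0.8²·0.77² + 0.2²·2.253² + 2·0.4·0.8·0.2·0.77·2.253 = 0.8046 (%²).
σ_p = √0.8046 = 0.897%.
At 99%, z = 2.326.
VaR = 2.326 × 0.897% = 2.086%; on $500,000,000 that is $10,430,000.

$10,400,000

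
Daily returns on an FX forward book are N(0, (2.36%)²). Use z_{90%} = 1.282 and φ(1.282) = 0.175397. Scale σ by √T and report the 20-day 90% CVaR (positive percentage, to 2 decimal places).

σ_{20d} = 2.36% × √20 = 10.554%.
ES multiplier = φ(z)/(1−α) = 0.175397/0.1 = 1.754.
ES = 10.554% × 1.754 = 18.512%.

18.51%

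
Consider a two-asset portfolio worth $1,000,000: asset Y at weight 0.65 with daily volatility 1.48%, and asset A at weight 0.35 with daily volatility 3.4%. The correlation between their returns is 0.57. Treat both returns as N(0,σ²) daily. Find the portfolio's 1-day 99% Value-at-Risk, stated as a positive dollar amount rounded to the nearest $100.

$44,400

σ_p² = 0.65²·1.48² + 0.35²·3.4² + 2·0.57·0.65·0.35·1.48·3.4 = 3.6466 (%²).
σ_p = √3.6466 = 1.910%.
At 99%, z = 2.326.
VaR = 2.326 × 1.910% = 4.443%; on $1,000,000 that is $44,430.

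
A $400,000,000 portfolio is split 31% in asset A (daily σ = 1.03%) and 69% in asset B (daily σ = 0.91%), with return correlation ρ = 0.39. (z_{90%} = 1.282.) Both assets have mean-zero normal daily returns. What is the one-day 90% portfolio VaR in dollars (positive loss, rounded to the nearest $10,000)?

$4,140,000

σ_p² = 0.31²·1.03² + 0.69²·0.91² + 2·0.39·0.31·0.69·1.03·0.91 = 0.6526 (%²).
σ_p = √0.6526 = 0.808%.
VaR = 1.282 × 0.808% = 1.036%; on $400,000,000 that is $4,144,000.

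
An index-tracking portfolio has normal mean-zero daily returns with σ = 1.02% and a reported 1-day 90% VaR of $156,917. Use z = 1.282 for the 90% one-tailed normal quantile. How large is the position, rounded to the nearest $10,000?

VaR as a fraction of value: z·σ = 1.282 × 1.02% = 1.30764%.
Position = $156,917 / 0.0130764 = $12,000,015.

$12,000,000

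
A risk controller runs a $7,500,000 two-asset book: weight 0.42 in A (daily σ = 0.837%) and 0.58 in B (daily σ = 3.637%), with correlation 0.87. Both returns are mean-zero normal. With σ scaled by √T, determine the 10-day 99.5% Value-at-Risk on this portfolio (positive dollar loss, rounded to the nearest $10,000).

σ_p = √(0.42²·0.837² + 0.58²·3.637² + 2·0.87·0.42·0.58·0.837·3.637) = 2.422%.
σ_{10d} = 2.422% × √10 = 7.659%.
z(99.5%) = 2.576.
VaR = 2.576 × 7.659% = 19.730%; on $7,500,000 that is $1,479,750.

$1,480,000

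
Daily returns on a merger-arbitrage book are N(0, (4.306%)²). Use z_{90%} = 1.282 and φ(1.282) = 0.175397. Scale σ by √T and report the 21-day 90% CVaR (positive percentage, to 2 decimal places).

σ_{21d} = 4.306% × √21 = 19.733%.
ES multiplier = φ(z)/(1−α) = 0.175397/0.1 = 1.754.
ES = 19.733% × 1.754 = 34.612%.

34.61%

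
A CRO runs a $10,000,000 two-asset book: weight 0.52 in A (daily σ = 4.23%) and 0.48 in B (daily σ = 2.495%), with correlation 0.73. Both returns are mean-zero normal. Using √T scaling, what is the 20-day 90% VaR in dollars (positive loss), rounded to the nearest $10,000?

σ_p = √(0.52²·4.23² + 0.48²·2.495² + 2·0.73·0.52·0.48·4.23·2.495) = 3.181%.
σ_{20d} = 3.181% × √20 = 14.226%.
z(90%) = 1.282.
VaR = 1.282 × 14.226% = 18.238%; on $10,000,000 that is $1,823,800.

$1,820,000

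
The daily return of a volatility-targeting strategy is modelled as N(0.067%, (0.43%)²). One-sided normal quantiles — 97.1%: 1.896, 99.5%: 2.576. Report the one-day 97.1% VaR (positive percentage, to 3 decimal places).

VaR = −μ + z·σ = −(0.067%) + 1.896 × 0.43% = 0.748%.

0.748%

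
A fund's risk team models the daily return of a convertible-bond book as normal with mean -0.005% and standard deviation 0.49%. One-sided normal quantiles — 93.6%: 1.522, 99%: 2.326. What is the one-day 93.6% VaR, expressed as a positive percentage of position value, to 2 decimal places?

VaR = −μ + z·σ = −(-0.005%) + 1.522 × 0.49% = 0.751%.

0.75%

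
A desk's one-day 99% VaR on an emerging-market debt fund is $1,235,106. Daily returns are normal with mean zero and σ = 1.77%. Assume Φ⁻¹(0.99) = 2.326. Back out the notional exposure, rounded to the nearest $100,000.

VaR as a fraction of value: z·σ = 2.326 × 1.77% = 4.11702%.
Position = $1,235,106 / 0.0411702 = $30,000,000.

$30,000,000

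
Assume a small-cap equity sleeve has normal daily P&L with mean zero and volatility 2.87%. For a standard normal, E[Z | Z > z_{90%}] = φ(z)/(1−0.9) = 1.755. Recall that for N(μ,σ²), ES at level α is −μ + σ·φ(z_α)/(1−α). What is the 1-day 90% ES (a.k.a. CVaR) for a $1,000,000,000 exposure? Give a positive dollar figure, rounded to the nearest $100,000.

ES = 2.87% × 1.755 = 5.037%.
On $1,000,000,000: 0.05037 × $1,000,000,000 = $50,370,000.

$50,400,000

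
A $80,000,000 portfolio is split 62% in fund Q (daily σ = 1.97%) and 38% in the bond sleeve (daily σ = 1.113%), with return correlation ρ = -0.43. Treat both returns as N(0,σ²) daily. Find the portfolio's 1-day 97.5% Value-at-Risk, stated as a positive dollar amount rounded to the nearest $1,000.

σ_p² = 0.62²·1.97² + 0.38²·1.113² + 2·-0.43·0.62·0.38·1.97·1.113 = 1.2264 (%²).
σ_p = √1.2264 = 1.107%.
At 97.5%, z = 1.960.
VaR = 1.960 × 1.107% = 2.170%; on $80,000,000 that is $1,736,000.

$1,736,000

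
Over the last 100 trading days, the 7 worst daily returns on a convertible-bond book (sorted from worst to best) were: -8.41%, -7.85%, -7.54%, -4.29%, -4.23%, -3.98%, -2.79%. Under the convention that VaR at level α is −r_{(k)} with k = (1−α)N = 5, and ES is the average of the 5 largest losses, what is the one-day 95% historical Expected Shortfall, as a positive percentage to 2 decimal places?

6.46%

The 5 worst returns sum to -32.32%.
ES = −(-32.32%) / 5 = 6.464% ≈ 6.46%.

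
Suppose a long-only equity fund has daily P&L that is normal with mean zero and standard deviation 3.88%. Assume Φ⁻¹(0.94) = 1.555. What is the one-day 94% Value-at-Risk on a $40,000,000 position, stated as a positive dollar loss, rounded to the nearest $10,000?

$2,410,000

VaR = z·σ = 1.555 × 3.88% = 6.033%.
On $40,000,000: 0.06033 × $40,000,000 = $2,413,200.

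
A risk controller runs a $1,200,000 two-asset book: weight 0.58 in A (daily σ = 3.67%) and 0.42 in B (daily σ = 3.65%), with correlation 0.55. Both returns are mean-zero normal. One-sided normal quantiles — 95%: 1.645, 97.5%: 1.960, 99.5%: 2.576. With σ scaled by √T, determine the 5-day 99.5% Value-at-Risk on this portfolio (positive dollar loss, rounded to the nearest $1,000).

σ_p = √(0.58²·3.67² + 0.42²·3.65² + 2·0.55·0.58·0.42·3.67·3.65) = 3.236%.
σ_{5d} = 3.236% × √5 = 7.236%.
VaR = 2.576 × 7.236% = 18.640%; on $1,200,000 that is $223,680.

$224,000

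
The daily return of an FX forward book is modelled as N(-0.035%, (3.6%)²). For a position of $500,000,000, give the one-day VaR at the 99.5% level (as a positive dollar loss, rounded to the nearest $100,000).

At 99.5% one-sided, z = 2.576.
VaR = −μ + z·σ = −(-0.035%) + 2.576 × 3.6% = 9.309%.
On $500,000,000: 0.09309 × $500,000,000 = $46,545,000.

$46,500,000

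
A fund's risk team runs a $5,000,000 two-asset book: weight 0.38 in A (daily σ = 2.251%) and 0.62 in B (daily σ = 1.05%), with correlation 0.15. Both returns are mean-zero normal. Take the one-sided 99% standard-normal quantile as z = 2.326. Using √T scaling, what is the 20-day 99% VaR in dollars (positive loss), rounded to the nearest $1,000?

σ_p = √(0.38²·2.251² + 0.62²·1.05² + 2·0.15·0.38·0.62·2.251·1.05) = 1.150%.
σ_{20d} = 1.150% × √20 = 5.143%.
VaR = 2.326 × 5.143% = 11.963%; on $5,000,000 that is $598,150.

$598,000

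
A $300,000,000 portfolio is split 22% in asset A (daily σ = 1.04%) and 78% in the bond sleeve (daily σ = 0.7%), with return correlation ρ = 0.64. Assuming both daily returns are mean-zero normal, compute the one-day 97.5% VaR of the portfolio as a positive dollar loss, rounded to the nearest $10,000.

$4,200,000

σ_p² = 0.22²·1.04² + 0.78²·0.7² + 2·0.64·0.22·0.78·1.04·0.7 = 0.5104 (%²).
σ_p = √0.5104 = 0.714%.
At 97.5%, z = 1.960.
VaR = 1.960 × 0.714% = 1.399%; on $300,000,000 that is $4,197,000.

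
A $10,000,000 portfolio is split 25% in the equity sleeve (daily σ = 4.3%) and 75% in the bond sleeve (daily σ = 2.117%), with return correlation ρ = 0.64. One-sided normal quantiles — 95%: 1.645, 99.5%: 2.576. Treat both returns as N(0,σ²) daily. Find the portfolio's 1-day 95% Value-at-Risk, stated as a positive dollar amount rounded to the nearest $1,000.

$398,000

σ_p² = 0.25²·4.3² + 0.75²·2.117² + 2·0.64·0.25·0.75·4.3·2.117 = 5.8613 (%²).
σ_p = √5.8613 = 2.421%.
VaR = 1.645 × 2.421% = 3.983%; on $10,000,000 that is $398,300.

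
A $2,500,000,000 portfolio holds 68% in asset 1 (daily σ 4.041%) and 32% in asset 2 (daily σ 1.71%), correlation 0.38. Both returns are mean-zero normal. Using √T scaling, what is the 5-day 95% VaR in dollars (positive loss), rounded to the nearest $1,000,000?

σ_p = √(0.68²·4.041² + 0.32²·1.71² + 2·0.38·0.68·0.32·4.041·1.71) = 2.999%.
σ_{5d} = 2.999% × √5 = 6.706%.
z(95%) = 1.645.
VaR = 1.645 × 6.706% = 11.031%; on $2,500,000,000 that is $275,775,000.

$276,000,000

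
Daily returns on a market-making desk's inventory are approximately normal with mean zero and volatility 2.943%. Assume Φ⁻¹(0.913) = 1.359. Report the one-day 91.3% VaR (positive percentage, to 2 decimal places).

VaR = z·σ = 1.359 × 2.943% = 4.000%.

4.00%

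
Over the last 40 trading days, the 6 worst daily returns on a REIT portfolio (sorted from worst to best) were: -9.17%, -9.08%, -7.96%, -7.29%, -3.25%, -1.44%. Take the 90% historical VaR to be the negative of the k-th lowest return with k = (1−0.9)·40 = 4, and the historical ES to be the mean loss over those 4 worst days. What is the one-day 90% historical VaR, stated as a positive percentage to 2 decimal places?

7.29%

k = 4; the 4th lowest return is -7.29%, so VaR = 7.29%.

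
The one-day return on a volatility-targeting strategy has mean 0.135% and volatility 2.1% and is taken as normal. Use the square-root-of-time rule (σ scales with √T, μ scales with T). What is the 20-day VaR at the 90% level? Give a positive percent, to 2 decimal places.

At 90%, z = 1.282.
σ_{20d} = 2.1% × √20 = 9.391%; μ_{20d} = 20 × 0.135% = 2.700%.
VaR = −(2.700%) + 1.282 × 9.391% = 9.339%.

9.34%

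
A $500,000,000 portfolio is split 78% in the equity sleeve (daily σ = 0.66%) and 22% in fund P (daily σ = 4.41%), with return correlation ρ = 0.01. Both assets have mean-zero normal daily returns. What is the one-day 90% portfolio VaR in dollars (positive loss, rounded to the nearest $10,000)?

σ_p² = 0.78²·0.66² + 0.22²·4.41² + 2·0.01·0.78·0.22·0.66·4.41 = 1.2163 (%²).
σ_p = √1.2163 = 1.103%.
At 90%, z = 1.282.
VaR = 1.282 × 1.103% = 1.414%; on $500,000,000 that is $7,070,000.

$7,070,000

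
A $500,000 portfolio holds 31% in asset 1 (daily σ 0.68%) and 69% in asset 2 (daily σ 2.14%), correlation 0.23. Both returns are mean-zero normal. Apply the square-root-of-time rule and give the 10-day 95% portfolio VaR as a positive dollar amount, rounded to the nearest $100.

$40,000

σ_p = √(0.31²·0.68² + 0.69²·2.14² + 2·0.23·0.31·0.69·0.68·2.14) = 1.539%.
σ_{10d} = 1.539% × √10 = 4.867%.
z(95%) = 1.645.
VaR = 1.645 × 4.867% = 8.006%; on $500,000 that is $40,030.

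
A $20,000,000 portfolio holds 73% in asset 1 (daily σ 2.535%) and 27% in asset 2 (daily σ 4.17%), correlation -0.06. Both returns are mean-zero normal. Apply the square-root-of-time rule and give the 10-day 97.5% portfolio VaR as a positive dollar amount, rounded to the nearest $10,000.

σ_p = √(0.73²·2.535² + 0.27²·4.17² + 2·-0.06·0.73·0.27·2.535·4.17) = 2.108%.
σ_{10d} = 2.108% × √10 = 6.666%.
z(97.5%) = 1.960.
VaR = 1.960 × 6.666% = 13.065%; on $20,000,000 that is $2,613,000.

$2,610,000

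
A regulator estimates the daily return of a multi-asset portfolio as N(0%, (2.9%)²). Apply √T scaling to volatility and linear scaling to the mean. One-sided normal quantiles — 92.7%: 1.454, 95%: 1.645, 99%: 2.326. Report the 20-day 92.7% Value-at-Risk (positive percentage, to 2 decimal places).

σ_{20d} = 2.9% × √20 = 12.969%.
VaR = 1.454 × 12.969% = 18.857%.

18.86%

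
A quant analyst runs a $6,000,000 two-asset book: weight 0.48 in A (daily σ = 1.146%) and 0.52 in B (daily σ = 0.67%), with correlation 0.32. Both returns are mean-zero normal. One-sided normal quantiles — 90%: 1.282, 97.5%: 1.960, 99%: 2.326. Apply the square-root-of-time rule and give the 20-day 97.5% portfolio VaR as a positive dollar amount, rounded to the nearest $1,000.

σ_p = √(0.48²·1.146² + 0.52²·0.67² + 2·0.32·0.48·0.52·1.146·0.67) = 0.739%.
σ_{20d} = 0.739% × √20 = 3.305%.
VaR = 1.960 × 3.305% = 6.478%; on $6,000,000 that is $388,680.

$389,000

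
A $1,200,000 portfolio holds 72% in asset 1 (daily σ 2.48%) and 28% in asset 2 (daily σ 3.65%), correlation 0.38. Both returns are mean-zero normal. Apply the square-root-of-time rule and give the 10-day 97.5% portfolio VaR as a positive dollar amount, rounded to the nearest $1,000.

σ_p = √(0.72²·2.48² + 0.28²·3.65² + 2·0.38·0.72·0.28·2.48·3.65) = 2.371%.
σ_{10d} = 2.371% × √10 = 7.498%.
z(97.5%) = 1.960.
VaR = 1.960 × 7.498% = 14.696%; on $1,200,000 that is $176,352.

$176,000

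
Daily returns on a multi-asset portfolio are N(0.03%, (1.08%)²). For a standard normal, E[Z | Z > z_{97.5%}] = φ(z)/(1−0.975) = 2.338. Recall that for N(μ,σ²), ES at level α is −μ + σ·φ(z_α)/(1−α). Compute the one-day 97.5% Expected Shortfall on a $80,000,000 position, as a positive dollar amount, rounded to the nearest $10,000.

ES = −(0.03%) + 1.08% × 2.338 = 2.495%.
On $80,000,000: 0.02495 × $80,000,000 = $1,996,000.

$2,000,000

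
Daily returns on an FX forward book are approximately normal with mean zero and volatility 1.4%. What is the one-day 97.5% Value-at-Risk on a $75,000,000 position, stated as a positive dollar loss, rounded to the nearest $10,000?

At 97.5% one-sided, z = 1.960.
VaR = z·σ = 1.960 × 1.4% = 2.744%.
On $75,000,000: 0.02744 × $75,000,000 = $2,058,000.

$2,060,000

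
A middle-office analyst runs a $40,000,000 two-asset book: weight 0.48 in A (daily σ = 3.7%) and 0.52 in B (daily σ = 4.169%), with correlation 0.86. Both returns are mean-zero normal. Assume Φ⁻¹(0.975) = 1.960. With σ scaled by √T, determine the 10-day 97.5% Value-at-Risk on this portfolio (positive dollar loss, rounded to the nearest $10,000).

σ_p = √(0.48²·3.7² + 0.52²·4.169² + 2·0.86·0.48·0.52·3.7·4.169) = 3.805%.
σ_{10d} = 3.805% × √10 = 12.032%.
VaR = 1.960 × 12.032% = 23.583%; on $40,000,000 that is $9,433,200.

$9,430,000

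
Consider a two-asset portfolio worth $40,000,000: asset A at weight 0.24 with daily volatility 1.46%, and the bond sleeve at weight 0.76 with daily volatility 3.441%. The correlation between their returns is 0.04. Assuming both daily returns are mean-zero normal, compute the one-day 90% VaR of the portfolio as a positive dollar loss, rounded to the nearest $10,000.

σ_p² = 0.24²·1.46² + 0.76²·3.441² + 2·0.04·0.24·0.76·1.46·3.441 = 7.0352 (%²).
σ_p = √7.0352 = 2.652%.
At 90%, z = 1.282.
VaR = 1.282 × 2.652% = 3.400%; on $40,000,000 that is $1,360,000.

$1,360,000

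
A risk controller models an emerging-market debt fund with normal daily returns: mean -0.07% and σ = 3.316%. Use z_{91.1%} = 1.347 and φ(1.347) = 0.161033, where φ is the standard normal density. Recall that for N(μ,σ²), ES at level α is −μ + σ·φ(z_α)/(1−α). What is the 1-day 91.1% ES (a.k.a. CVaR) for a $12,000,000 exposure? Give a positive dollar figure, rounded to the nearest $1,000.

$728,000

Tail multiplier: φ(z)/(1−α) = 0.161033 / 0.089 = 1.809.
ES = −(-0.07%) + 3.316% × 1.809 = 6.069%.
On $12,000,000: 0.06069 × $12,000,000 = $728,280.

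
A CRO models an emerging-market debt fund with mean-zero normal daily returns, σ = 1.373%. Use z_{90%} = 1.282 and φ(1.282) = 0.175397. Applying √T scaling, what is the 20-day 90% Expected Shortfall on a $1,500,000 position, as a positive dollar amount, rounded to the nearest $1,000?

σ_{20d} = 1.373% × √20 = 6.140%.
ES multiplier = φ(z)/(1−α) = 0.175397/0.1 = 1.754.
ES = 6.140% × 1.754 = 10.770%; on $1,500,000: $161,550.

$162,000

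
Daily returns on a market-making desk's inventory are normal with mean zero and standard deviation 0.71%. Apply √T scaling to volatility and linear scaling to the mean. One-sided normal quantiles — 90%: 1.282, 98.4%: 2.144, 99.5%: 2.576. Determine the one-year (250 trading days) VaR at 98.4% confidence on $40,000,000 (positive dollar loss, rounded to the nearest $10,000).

σ_{250d} = 0.71% × √250 = 11.226%.
VaR = 2.144 × 11.226% = 24.069%.
On $40,000,000: 0.24069 × $40,000,000 = $9,627,600.

$9,630,000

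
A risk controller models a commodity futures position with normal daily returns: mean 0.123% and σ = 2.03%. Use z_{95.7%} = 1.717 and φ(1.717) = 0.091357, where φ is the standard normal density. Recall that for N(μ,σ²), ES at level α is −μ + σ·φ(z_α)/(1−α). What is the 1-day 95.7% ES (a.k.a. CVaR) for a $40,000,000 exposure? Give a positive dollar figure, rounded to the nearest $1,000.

$1,676,000

Tail multiplier: φ(z)/(1−α) = 0.091357 / 0.043 = 2.125.
ES = −(0.123%) + 2.03% × 2.125 = 4.191%.
On $40,000,000: 0.04191 × $40,000,000 = $1,676,400.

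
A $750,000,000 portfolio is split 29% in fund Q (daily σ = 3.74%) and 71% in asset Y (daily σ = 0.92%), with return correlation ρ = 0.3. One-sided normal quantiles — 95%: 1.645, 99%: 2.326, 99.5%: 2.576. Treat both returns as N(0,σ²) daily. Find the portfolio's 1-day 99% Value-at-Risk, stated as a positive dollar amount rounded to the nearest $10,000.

$24,840,000

σ_p² = 0.29²·3.74² + 0.71²·0.92² + 2·0.3·0.29·0.71·3.74·0.92 = 2.0281 (%²).
σ_p = √2.0281 = 1.424%.
VaR = 2.326 × 1.424% = 3.312%; on $750,000,000 that is $24,840,000.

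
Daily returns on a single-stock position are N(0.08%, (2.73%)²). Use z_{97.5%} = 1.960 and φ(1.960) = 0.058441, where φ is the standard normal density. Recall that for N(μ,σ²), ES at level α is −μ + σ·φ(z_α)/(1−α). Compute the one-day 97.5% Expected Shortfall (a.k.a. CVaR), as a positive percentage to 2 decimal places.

Tail multiplier: φ(z)/(1−α) = 0.058441 / 0.025 = 2.338.
ES = −(0.08%) + 2.73% × 2.338 = 6.303%.

6.30%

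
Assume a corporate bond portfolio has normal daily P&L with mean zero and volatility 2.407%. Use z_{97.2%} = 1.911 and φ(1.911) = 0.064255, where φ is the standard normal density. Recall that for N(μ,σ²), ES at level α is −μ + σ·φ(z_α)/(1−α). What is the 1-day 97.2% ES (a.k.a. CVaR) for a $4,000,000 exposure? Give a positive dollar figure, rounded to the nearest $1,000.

$221,000

Tail multiplier: φ(z)/(1−α) = 0.064255 / 0.028 = 2.295.
ES = 2.407% × 2.295 = 5.524%.
On $4,000,000: 0.05524 × $4,000,000 = $220,960.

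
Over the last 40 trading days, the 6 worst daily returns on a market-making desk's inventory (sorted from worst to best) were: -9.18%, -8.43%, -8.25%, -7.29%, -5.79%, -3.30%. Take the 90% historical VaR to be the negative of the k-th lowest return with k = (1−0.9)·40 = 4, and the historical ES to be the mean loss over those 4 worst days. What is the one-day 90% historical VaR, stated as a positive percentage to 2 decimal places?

7.29%

k = 4; the 4th lowest return is -7.29%, so VaR = 7.29%.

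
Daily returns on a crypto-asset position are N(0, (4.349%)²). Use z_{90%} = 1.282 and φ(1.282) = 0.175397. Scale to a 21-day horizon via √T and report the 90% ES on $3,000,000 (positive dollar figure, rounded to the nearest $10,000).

$1,050,000

σ_{21d} = 4.349% × √21 = 19.930%.
ES multiplier = φ(z)/(1−α) = 0.175397/0.1 = 1.754.
ES = 19.930% × 1.754 = 34.957%; on $3,000,000: $1,048,710.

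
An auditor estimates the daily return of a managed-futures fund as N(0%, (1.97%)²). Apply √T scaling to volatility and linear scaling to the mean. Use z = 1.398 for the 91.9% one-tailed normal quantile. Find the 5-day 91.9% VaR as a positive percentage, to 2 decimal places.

σ_{5d} = 1.97% × √5 = 4.405%.
VaR = 1.398 × 4.405% = 6.158%.

6.16%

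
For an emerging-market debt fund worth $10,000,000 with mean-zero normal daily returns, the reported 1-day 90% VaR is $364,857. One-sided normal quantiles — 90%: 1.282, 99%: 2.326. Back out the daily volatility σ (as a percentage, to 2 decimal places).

VaR as a fraction: $364,857 / $10,000,000 = 3.649%.
σ = VaR / z = 3.649% / 1.282 = 2.846%.

2.85%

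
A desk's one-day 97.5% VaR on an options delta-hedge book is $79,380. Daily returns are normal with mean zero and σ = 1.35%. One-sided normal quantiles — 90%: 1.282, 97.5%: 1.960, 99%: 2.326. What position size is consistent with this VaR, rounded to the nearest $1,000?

VaR as a fraction of value: z·σ = 1.960 × 1.35% = 2.646%.
Position = $79,380 / 0.02646 = $3,000,000.

$3,000,000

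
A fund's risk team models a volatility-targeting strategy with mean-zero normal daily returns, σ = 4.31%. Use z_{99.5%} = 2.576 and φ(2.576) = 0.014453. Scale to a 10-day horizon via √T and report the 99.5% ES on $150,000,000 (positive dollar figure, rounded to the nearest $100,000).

σ_{10d} = 4.31% × √10 = 13.629%.
ES multiplier = φ(z)/(1−α) = 0.014453/0.005 = 2.891.
ES = 13.629% × 2.891 = 39.401%; on $150,000,000: $59,101,500.

$59,100,000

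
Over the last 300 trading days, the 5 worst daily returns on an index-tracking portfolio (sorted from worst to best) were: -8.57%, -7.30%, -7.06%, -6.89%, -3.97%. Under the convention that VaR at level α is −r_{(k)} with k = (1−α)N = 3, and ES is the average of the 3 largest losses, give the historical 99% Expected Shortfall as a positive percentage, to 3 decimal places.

7.643%

The 3 worst returns sum to -22.93%.
ES = −(-22.93%) / 3 = 7.6433…% ≈ 7.643%.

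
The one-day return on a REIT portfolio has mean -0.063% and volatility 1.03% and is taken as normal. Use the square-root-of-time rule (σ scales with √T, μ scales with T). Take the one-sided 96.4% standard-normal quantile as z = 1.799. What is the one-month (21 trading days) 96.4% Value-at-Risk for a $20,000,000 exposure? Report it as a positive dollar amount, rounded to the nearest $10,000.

$1,960,000

σ_{21d} = 1.03% × √21 = 4.720%; μ_{21d} = 21 × -0.063% = -1.323%.
VaR = −(-1.323%) + 1.799 × 4.720% = 9.814%.
On $20,000,000: 0.09814 × $20,000,000 = $1,962,800.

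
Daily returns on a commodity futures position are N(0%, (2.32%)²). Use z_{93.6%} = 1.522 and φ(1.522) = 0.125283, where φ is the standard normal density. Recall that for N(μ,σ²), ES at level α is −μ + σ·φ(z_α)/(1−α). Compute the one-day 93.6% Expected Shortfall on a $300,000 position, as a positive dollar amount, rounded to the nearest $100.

Tail multiplier: φ(z)/(1−α) = 0.125283 / 0.064 = 1.958.
ES = 2.32% × 1.958 = 4.543%.
On $300,000: 0.04543 × $300,000 = $13,629.

$13,600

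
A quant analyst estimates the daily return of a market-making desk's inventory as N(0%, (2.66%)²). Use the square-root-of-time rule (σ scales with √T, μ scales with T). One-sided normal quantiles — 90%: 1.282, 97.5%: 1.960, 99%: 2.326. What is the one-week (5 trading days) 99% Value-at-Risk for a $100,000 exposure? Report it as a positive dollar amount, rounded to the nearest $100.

$13,800

σ_{5d} = 2.66% × √5 = 5.948%.
VaR = 2.326 × 5.948% = 13.835%.
On $100,000: 0.13835 × $100,000 = $13,835.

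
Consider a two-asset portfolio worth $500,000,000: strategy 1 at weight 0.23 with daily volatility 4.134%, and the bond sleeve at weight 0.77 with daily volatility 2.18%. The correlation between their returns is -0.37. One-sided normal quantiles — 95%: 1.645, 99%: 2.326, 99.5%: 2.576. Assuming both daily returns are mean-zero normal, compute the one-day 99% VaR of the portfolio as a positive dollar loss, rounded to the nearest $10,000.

σ_p² = 0.23²·4.134² + 0.77²·2.18² + 2·-0.37·0.23·0.77·4.134·2.18 = 2.5407 (%²).
σ_p = √2.5407 = 1.594%.
VaR = 2.326 × 1.594% = 3.708%; on $500,000,000 that is $18,540,000.

$18,540,000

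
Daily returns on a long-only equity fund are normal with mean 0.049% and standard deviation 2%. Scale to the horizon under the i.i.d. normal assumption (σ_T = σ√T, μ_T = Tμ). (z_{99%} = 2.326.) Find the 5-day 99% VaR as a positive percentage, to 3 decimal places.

10.157%

σ_{5d} = 2% × √5 = 4.472%; μ_{5d} = 5 × 0.049% = 0.245%.
VaR = −(0.245%) + 2.326 × 4.472% = 10.157%.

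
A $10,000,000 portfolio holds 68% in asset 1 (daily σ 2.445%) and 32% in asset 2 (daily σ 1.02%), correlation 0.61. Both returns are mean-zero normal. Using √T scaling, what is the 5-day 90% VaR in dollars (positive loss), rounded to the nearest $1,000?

$539,000

σ_p = √(0.68²·2.445² + 0.32²·1.02² + 2·0.61·0.68·0.32·2.445·1.02) = 1.880%.
σ_{5d} = 1.880% × √5 = 4.204%.
z(90%) = 1.282.
VaR = 1.282 × 4.204% = 5.390%; on $10,000,000 that is $539,000.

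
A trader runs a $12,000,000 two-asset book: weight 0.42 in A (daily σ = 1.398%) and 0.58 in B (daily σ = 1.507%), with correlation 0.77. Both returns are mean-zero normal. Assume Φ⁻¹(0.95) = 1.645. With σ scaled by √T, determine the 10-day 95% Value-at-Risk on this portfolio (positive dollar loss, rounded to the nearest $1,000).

$860,000

σ_p = √(0.42²·1.398² + 0.58²·1.507² + 2·0.77·0.42·0.58·1.398·1.507) = 1.378%.
σ_{10d} = 1.378% × √10 = 4.358%.
VaR = 1.645 × 4.358% = 7.169%; on $12,000,000 that is $860,280.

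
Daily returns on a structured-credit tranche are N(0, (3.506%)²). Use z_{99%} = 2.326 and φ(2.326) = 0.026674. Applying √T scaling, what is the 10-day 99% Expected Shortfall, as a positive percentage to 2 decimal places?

σ_{10d} = 3.506% × √10 = 11.087%.
ES multiplier = φ(z)/(1−α) = 0.026674/0.01 = 2.667.
ES = 11.087% × 2.667 = 29.569%.

29.57%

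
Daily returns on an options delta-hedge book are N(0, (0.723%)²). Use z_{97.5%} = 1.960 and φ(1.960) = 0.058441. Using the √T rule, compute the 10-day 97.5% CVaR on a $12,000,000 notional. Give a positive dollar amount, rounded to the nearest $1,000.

σ_{10d} = 0.723% × √10 = 2.286%.
ES multiplier = φ(z)/(1−α) = 0.058441/0.025 = 2.338.
ES = 2.286% × 2.338 = 5.345%; on $12,000,000: $641,400.

$641,000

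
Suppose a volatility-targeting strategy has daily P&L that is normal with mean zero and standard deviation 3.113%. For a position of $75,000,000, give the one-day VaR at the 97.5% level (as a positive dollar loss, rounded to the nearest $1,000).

$4,576,000

At 97.5% one-sided, z = 1.960.
VaR = z·σ = 1.960 × 3.113% = 6.101%.
On $75,000,000: 0.06101 × $75,000,000 = $4,575,750.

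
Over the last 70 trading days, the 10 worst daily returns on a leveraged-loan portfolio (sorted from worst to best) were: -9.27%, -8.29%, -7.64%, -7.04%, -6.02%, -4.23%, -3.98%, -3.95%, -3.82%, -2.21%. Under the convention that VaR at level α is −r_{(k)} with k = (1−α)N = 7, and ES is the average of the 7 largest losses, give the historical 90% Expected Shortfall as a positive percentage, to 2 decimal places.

6.64%

The 7 worst returns sum to -46.47%.
ES = −(-46.47%) / 7 = 6.6385…% ≈ 6.64%.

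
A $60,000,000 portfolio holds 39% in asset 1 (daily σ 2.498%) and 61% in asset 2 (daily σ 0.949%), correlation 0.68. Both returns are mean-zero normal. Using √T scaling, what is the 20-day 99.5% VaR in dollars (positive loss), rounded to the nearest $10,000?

σ_p = √(0.39²·2.498² + 0.61²·0.949² + 2·0.68·0.39·0.61·2.498·0.949) = 1.432%.
σ_{20d} = 1.432% × √20 = 6.404%.
z(99.5%) = 2.576.
VaR = 2.576 × 6.404% = 16.497%; on $60,000,000 that is $9,898,200.

$9,900,000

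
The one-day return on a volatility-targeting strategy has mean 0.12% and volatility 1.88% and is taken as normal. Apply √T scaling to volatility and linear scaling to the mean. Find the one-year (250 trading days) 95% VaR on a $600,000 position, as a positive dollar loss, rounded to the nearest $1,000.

At 95%, z = 1.645.
σ_{250d} = 1.88% × √250 = 29.725%; μ_{250d} = 250 × 0.12% = 30.000%.
VaR = −(30.000%) + 1.645 × 29.725% = 18.898%.
On $600,000: 0.18898 × $600,000 = $113,388.

$113,000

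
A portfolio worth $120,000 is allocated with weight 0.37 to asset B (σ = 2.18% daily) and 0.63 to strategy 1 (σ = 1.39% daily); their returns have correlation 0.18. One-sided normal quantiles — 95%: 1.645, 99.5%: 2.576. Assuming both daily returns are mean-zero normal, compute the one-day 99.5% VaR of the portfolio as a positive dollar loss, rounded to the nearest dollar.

σ_p² = 0.37²·2.18² + 0.63²·1.39² + 2·0.18·0.37·0.63·2.18·1.39 = 1.6717 (%²).
σ_p = √1.6717 = 1.293%.
VaR = 2.576 × 1.293% = 3.331%; on $120,000 that is $3,997.

$3,997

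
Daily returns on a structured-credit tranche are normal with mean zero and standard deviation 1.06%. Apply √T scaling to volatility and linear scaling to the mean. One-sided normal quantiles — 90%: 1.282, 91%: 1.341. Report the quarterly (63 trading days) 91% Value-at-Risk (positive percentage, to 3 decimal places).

11.282%

σ_{63d} = 1.06% × √63 = 8.413%.
VaR = 1.341 × 8.413% = 11.282%.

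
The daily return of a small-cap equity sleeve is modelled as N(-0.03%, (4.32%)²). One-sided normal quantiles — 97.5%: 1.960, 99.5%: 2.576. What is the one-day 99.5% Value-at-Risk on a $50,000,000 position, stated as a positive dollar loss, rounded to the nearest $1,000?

VaR = −μ + z·σ = −(-0.03%) + 2.576 × 4.32% = 11.158%.
On $50,000,000: 0.11158 × $50,000,000 = $5,579,000.

$5,579,000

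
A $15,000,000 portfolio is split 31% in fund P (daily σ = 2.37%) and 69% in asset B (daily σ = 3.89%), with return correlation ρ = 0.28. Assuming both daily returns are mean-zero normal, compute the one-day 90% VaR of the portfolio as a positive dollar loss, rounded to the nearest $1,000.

σ_p² = 0.31²·2.37² + 0.69²·3.89² + 2·0.28·0.31·0.69·2.37·3.89 = 8.8485 (%²).
σ_p = √8.8485 = 2.975%.
At 90%, z = 1.282.
VaR = 1.282 × 2.975% = 3.814%; on $15,000,000 that is $572,100.

$572,000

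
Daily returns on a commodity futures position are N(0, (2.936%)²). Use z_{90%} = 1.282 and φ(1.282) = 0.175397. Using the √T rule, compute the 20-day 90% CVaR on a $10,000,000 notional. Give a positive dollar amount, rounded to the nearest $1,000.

$2,303,000

σ_{20d} = 2.936% × √20 = 13.130%.
ES multiplier = φ(z)/(1−α) = 0.175397/0.1 = 1.754.
ES = 13.130% × 1.754 = 23.030%; on $10,000,000: $2,303,000.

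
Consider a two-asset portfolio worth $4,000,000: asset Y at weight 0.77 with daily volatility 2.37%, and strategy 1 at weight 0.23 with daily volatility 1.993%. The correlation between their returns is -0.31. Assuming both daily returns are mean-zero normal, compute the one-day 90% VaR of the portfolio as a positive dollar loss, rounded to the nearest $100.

σ_p² = 0.77²·2.37² + 0.23²·1.993² + 2·-0.31·0.77·0.23·2.37·1.993 = 3.0217 (%²).
σ_p = √3.0217 = 1.738%.
At 90%, z = 1.282.
VaR = 1.282 × 1.738% = 2.228%; on $4,000,000 that is $89,120.

$89,100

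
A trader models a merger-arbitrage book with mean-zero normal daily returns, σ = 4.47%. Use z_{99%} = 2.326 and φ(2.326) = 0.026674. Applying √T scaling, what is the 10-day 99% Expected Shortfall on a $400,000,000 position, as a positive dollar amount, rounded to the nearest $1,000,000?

$151,000,000

σ_{10d} = 4.47% × √10 = 14.135%.
ES multiplier = φ(z)/(1−α) = 0.026674/0.01 = 2.667.
ES = 14.135% × 2.667 = 37.698%; on $400,000,000: $150,792,000.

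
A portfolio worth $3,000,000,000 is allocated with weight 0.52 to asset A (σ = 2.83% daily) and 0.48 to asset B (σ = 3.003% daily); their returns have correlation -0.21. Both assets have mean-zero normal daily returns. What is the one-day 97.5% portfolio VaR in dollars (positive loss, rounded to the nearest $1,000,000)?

σ_p² = 0.52²·2.83² + 0.48²·3.003² + 2·-0.21·0.52·0.48·2.83·3.003 = 3.3524 (%²).
σ_p = √3.3524 = 1.831%.
At 97.5%, z = 1.960.
VaR = 1.960 × 1.831% = 3.589%; on $3,000,000,000 that is $107,670,000.

$108,000,000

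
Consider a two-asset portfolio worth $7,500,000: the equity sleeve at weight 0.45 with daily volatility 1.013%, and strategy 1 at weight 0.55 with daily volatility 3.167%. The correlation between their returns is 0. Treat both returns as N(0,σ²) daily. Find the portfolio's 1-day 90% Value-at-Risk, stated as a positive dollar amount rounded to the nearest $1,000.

σ_p² = 0.45²·1.013² + 0.55²·3.167² + 2·0·0.45·0.55·1.013·3.167 = 3.2418 (%²).
σ_p = √3.2418 = 1.801%.
At 90%, z = 1.282.
VaR = 1.282 × 1.801% = 2.309%; on $7,500,000 that is $173,175.

$173,000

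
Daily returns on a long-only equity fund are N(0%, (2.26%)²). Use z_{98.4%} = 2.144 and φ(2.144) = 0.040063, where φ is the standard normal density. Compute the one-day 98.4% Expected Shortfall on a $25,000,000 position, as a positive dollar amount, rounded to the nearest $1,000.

$1,415,000

Tail multiplier: φ(z)/(1−α) = 0.040063 / 0.016 = 2.504.
ES = 2.26% × 2.504 = 5.659%.
On $25,000,000: 0.05659 × $25,000,000 = $1,414,750.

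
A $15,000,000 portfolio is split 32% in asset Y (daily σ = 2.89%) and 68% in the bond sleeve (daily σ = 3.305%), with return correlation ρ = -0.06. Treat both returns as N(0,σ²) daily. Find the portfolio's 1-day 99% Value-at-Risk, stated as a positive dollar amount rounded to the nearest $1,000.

σ_p² = 0.32²·2.89² + 0.68²·3.305² + 2·-0.06·0.32·0.68·2.89·3.305 = 5.6567 (%²).
σ_p = √5.6567 = 2.378%.
At 99%, z = 2.326.
VaR = 2.326 × 2.378% = 5.531%; on $15,000,000 that is $829,650.

$830,000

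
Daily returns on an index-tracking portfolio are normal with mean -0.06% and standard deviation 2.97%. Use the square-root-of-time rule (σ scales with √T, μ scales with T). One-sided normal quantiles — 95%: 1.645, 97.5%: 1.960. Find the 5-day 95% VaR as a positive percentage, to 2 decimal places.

σ_{5d} = 2.97% × √5 = 6.641%; μ_{5d} = 5 × -0.06% = -0.300%.
VaR = −(-0.300%) + 1.645 × 6.641% = 11.224%.

11.22%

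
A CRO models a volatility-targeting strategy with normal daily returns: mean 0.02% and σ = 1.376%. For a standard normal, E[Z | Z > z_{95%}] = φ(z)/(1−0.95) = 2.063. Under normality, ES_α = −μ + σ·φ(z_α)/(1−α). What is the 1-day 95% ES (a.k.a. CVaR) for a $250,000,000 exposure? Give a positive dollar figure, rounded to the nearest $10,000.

$7,050,000

ES = −(0.02%) + 1.376% × 2.063 = 2.819%.
On $250,000,000: 0.02819 × $250,000,000 = $7,047,500.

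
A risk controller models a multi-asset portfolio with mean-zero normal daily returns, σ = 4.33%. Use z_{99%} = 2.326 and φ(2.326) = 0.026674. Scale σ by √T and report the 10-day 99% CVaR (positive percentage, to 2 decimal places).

σ_{10d} = 4.33% × √10 = 13.693%.
ES multiplier = φ(z)/(1−α) = 0.026674/0.01 = 2.667.
ES = 13.693% × 2.667 = 36.519%.

36.52%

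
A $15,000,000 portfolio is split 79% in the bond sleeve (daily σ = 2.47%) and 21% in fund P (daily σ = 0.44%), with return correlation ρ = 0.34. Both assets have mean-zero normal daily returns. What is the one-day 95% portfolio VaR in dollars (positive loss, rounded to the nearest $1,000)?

σ_p² = 0.79²·2.47² + 0.21²·0.44² + 2·0.34·0.79·0.21·2.47·0.44 = 3.9387 (%²).
σ_p = √3.9387 = 1.985%.
At 95%, z = 1.645.
VaR = 1.645 × 1.985% = 3.265%; on $15,000,000 that is $489,750.

$490,000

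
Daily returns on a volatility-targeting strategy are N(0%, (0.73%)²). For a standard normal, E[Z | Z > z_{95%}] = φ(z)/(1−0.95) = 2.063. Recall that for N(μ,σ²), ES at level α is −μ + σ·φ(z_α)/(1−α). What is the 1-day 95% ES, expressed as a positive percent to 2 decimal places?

ES = 0.73% × 2.063 = 1.506%.

1.51%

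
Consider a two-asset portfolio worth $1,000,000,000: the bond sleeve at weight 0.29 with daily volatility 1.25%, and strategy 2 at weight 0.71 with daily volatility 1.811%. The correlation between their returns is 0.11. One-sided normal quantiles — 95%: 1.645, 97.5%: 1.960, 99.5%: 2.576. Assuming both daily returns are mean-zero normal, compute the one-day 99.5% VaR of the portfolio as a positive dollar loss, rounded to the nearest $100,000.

$35,400,000

σ_p² = 0.29²·1.25² + 0.71²·1.811² + 2·0.11·0.29·0.71·1.25·1.811 = 1.8873 (%²).
σ_p = √1.8873 = 1.374%.
VaR = 2.576 × 1.374% = 3.539%; on $1,000,000,000 that is $35,390,000.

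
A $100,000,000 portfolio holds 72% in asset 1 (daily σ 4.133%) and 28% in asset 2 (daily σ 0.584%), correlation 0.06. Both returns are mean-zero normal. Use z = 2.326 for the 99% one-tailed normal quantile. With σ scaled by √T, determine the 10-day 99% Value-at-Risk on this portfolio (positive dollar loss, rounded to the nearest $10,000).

σ_p = √(0.72²·4.133² + 0.28²·0.584² + 2·0.06·0.72·0.28·4.133·0.584) = 2.990%.
σ_{10d} = 2.990% × √10 = 9.455%.
VaR = 2.326 × 9.455% = 21.992%; on $100,000,000 that is $21,992,000.

$21,990,000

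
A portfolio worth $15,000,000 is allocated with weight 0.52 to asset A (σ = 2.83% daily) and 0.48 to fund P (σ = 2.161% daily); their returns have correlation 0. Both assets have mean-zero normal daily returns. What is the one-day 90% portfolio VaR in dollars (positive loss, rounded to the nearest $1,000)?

σ_p² = 0.52²·2.83² + 0.48²·2.161² + 2·0·0.52·0.48·2.83·2.161 = 3.2416 (%²).
σ_p = √3.2416 = 1.800%.
At 90%, z = 1.282.
VaR = 1.282 × 1.800% = 2.308%; on $15,000,000 that is $346,200.

$346,000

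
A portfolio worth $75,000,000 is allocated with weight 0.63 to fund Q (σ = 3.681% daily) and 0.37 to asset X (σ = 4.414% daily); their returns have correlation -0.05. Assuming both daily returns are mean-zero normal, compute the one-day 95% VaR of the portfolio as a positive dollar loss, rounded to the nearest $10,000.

$3,420,000

σ_p² = 0.63²·3.681² + 0.37²·4.414² + 2·-0.05·0.63·0.37·3.681·4.414 = 7.6664 (%²).
σ_p = √7.6664 = 2.769%.
At 95%, z = 1.645.
VaR = 1.645 × 2.769% = 4.555%; on $75,000,000 that is $3,416,250.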